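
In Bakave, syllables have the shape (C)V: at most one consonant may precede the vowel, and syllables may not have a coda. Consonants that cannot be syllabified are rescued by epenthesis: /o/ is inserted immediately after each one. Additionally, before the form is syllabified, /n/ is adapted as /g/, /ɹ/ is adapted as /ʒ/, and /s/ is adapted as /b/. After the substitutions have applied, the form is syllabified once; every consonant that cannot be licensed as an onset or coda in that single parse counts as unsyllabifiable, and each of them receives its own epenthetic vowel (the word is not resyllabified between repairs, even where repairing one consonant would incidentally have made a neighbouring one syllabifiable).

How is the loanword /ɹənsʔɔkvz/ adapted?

ʒəgoboʔɔkovozo

Substitution: /ɹ/ → /ʒ/, /n/ → /g/, /s/ → /b/, giving /ʒəgbʔɔkvz/.
The consonants /g/, /b/, /k/, /v/, /z/ cannot be parsed into a legal (C)V syllable (no codas are permitted; onsets are limited to one consonant).
Epenthesis after each stranded consonant: /g/ → /go/, /b/ → /bo/, /k/ → /ko/, /v/ → /vo/, /z/ → /zo/.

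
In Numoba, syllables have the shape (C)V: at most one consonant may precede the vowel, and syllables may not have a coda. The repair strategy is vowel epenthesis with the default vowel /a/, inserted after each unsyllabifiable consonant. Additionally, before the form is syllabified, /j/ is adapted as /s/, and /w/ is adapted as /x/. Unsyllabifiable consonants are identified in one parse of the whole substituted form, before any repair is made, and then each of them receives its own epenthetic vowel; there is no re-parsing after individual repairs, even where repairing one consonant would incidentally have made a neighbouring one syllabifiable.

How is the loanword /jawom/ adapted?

saxoma

Substitution: /j/ → /s/, /w/ → /x/, giving /saxom/.
Syllabifying with onset maximization leaves /m/ stranded (no codas are permitted; onsets are limited to one consonant).
Inserting the epenthetic vowel yields /m/ → /ma/.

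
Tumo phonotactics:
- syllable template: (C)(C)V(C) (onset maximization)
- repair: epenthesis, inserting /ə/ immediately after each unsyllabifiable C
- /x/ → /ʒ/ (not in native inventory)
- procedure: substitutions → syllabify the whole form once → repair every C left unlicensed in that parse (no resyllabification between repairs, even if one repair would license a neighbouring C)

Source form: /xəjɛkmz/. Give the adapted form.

ʒəjɛkməzə

Substitution: /x/ → /ʒ/, giving /ʒəjɛkmz/.
Under (C)(C)V(C), the unsyllabifiable consonants are /m/, /z/ (at most one coda consonant is licensed; onsets may contain at most 2 consonants).
Epenthesis after each stranded consonant: /m/ → /mə/, /z/ → /zə/.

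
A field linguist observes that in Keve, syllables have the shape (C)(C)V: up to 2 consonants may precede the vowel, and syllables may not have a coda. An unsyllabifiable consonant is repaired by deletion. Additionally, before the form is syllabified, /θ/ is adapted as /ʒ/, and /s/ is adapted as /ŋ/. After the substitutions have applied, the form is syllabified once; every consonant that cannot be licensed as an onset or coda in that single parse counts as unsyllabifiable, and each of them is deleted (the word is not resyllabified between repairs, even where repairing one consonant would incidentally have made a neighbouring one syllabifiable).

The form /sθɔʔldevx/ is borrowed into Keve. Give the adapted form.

ŋʒɔlde

Substitution: /s/ → /ŋ/, /θ/ → /ʒ/, giving /ŋʒɔʔldevx/.
Syllabifying with onset maximization leaves /ʔ/, /v/, /x/ stranded (no codas are permitted; onsets may contain at most 2 consonants).
Deletion applies to /ʔ/, /v/, /x/.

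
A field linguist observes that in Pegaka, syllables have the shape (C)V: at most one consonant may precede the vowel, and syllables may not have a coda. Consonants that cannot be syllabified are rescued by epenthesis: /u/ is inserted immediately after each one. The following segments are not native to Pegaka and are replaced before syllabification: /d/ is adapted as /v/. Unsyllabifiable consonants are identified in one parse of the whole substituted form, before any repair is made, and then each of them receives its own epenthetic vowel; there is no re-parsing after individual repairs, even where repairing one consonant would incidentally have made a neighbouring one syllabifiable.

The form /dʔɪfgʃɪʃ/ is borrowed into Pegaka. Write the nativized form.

vuʔɪfuguʃɪʃu

Substitution: /d/ → /v/, giving /vʔɪfgʃɪʃ/.
The consonants /v/, /f/, /g/, /ʃ/ cannot be parsed into a legal (C)V syllable (no codas are permitted; onsets are limited to one consonant).
Each unlicensed consonant becomes the onset of a new syllable: /v/ → /vu/, /f/ → /fu/, /g/ → /gu/, /ʃ/ → /ʃu/.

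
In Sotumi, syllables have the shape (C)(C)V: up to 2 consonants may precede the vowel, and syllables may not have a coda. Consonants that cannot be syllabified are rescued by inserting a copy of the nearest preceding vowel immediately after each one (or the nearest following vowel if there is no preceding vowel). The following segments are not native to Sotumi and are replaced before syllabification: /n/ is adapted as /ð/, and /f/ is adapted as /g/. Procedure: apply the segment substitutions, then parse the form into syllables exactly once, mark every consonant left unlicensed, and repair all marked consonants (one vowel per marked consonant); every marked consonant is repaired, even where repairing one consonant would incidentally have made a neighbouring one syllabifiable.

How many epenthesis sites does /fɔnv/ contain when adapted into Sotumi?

After substitution the input is /gɔðv/.
The unsyllabifiable consonants are /ð/, /v/; each receives one epenthetic vowel.

2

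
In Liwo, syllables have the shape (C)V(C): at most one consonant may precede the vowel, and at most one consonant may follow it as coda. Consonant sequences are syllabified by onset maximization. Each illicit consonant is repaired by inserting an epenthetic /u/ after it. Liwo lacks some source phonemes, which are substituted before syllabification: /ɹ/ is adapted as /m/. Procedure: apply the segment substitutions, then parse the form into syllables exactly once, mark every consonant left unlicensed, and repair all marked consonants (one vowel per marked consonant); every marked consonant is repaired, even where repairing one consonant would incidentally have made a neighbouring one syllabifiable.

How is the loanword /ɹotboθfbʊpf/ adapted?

motboθfubʊpfu

Substitution: /ɹ/ → /m/, giving /motboθfbʊpf/.
Under (C)V(C), the unsyllabifiable consonants are /f/, /f/ (at most one coda consonant is licensed; onsets are limited to one consonant).
Each unlicensed consonant becomes the onset of a new syllable: /f/ → /fu/, /f/ → /fu/.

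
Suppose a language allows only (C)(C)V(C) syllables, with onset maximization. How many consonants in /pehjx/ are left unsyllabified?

2

The consonants /j/, /x/ cannot be parsed into a legal (C)(C)V(C) syllable (at most one coda consonant is licensed; onsets may contain at most 2 consonants).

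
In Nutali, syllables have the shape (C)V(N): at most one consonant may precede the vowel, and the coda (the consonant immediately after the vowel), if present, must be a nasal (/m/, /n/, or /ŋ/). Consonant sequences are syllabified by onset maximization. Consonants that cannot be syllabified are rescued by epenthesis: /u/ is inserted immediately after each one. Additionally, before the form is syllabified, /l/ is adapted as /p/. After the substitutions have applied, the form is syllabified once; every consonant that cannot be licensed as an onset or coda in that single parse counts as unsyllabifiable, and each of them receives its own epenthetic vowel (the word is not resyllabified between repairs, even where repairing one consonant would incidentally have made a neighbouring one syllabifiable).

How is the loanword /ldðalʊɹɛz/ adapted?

Substitution: /l/ → /p/, giving /pdðapʊɹɛz/.
Syllabifying with onset maximization leaves /p/, /d/, /z/ stranded (only a nasal (/m/, /n/, or /ŋ/) is licensed in coda position; onsets are limited to one consonant).
Inserting the epenthetic vowel yields /p/ → /pu/, /d/ → /du/, /z/ → /zu/.

puduðapʊɹɛzu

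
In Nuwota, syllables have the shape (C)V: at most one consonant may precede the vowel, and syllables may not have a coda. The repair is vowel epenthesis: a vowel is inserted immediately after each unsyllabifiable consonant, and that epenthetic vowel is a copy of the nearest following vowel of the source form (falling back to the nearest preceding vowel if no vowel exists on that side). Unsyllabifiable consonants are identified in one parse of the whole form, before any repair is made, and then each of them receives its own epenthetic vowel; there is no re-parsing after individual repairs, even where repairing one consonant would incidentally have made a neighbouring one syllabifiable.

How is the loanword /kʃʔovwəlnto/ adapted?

koʃoʔovəwəlonoto

The consonants /k/, /ʃ/, /v/, /l/, /n/ cannot be parsed into a legal (C)V syllable (no codas are permitted; onsets are limited to one consonant).
Each unlicensed consonant becomes the onset of a new syllable: /k/ → /ko/, /ʃ/ → /ʃo/, /v/ → /və/, /l/ → /lo/, /n/ → /no/.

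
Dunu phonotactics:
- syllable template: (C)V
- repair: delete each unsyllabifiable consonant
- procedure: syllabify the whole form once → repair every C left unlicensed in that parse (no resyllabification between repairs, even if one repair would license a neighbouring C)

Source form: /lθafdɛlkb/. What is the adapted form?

Under (C)V, the unsyllabifiable consonants are /l/, /f/, /l/, /k/, /b/ (no codas are permitted; onsets are limited to one consonant).
Deletion applies to /l/, /f/, /l/, /k/, /b/.

θadɛ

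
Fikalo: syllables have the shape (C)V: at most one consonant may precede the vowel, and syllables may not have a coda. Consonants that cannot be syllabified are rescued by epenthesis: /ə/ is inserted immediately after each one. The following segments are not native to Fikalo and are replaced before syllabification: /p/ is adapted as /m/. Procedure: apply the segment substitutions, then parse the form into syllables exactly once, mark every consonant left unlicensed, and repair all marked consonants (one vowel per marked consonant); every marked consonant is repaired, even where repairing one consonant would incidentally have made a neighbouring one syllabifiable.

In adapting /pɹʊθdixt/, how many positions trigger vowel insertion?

After substitution the input is /mɹʊθdixt/.
The unsyllabifiable consonants are /m/, /θ/, /x/, /t/; each receives one epenthetic vowel.

4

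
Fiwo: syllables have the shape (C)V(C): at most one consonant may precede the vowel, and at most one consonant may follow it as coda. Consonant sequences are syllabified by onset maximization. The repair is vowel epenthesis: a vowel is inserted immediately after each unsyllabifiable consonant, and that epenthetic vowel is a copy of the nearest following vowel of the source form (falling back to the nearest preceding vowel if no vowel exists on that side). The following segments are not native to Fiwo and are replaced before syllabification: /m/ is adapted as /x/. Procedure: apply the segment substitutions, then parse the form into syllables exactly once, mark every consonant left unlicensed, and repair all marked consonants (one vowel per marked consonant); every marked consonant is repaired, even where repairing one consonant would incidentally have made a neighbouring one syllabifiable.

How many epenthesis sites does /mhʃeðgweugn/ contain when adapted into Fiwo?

4

After substitution the input is /xhʃeðgweugn/.
The unsyllabifiable consonants are /x/, /h/, /g/, /n/; each receives one epenthetic vowel.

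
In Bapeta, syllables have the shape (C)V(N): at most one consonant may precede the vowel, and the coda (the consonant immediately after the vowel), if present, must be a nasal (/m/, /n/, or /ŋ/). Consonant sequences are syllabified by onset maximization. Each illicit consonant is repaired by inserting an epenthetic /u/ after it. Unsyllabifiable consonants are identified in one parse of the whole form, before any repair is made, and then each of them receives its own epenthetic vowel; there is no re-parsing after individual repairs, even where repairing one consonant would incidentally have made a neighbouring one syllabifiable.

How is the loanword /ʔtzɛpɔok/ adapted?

ʔutuzɛpɔoku

The consonants /ʔ/, /t/, /k/ cannot be parsed into a legal (C)V(N) syllable (only a nasal (/m/, /n/, or /ŋ/) is licensed in coda position; onsets are limited to one consonant).
Inserting the epenthetic vowel yields /ʔ/ → /ʔu/, /t/ → /tu/, /k/ → /ku/.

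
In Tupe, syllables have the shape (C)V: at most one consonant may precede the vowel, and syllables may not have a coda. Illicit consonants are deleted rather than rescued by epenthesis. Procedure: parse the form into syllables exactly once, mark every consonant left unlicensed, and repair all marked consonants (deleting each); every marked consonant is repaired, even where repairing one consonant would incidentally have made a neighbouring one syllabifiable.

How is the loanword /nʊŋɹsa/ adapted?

Syllabifying with onset maximization leaves /ŋ/, /ɹ/ stranded (no codas are permitted; onsets are limited to one consonant).
Each unlicensed consonant is deleted: /ŋ/, /ɹ/.

nʊsa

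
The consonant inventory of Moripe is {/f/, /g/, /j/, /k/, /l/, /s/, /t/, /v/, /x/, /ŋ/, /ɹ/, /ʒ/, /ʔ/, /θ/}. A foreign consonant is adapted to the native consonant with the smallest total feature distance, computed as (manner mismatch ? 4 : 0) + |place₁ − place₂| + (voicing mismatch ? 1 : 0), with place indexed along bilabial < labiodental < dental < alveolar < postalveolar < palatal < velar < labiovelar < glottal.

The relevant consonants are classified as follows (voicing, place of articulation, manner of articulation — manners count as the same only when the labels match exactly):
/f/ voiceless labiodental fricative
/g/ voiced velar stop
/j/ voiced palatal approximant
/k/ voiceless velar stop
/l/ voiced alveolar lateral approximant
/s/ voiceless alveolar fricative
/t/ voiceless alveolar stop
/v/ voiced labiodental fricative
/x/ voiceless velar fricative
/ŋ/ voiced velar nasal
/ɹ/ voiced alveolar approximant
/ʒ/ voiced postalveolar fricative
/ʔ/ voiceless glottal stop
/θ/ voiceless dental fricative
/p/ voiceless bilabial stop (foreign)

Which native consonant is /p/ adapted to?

t

/t/ is closest: same manner (stop), place distance 3 (bilabial→alveolar), same voicing; total 3. Next closest is /f/ at distance 5.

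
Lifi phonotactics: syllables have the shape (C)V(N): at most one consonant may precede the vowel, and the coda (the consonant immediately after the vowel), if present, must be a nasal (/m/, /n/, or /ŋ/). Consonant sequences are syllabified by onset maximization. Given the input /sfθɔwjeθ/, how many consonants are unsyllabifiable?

4

The consonants /s/, /f/, /w/, /θ/ cannot be parsed into a legal (C)V(N) syllable (only a nasal (/m/, /n/, or /ŋ/) is licensed in coda position; onsets are limited to one consonant).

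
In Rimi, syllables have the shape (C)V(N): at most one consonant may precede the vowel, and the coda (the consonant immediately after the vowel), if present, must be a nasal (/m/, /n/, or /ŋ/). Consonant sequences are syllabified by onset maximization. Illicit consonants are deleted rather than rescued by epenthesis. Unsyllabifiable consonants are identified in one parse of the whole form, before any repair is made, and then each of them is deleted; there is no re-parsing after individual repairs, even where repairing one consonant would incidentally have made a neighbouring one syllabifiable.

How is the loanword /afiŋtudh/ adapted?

The consonants /d/, /h/ cannot be parsed into a legal (C)V(N) syllable (only a nasal (/m/, /n/, or /ŋ/) is licensed in coda position; onsets are limited to one consonant).
Deletion applies to /d/, /h/.

afiŋtu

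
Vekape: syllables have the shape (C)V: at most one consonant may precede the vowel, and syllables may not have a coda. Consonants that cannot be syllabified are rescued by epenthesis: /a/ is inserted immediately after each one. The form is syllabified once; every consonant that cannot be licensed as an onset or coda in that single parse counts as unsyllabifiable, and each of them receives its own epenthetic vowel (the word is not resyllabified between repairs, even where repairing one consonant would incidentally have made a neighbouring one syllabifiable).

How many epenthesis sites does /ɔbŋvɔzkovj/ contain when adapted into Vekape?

The unsyllabifiable consonants are /b/, /ŋ/, /z/, /v/, /j/; each receives one epenthetic vowel.

5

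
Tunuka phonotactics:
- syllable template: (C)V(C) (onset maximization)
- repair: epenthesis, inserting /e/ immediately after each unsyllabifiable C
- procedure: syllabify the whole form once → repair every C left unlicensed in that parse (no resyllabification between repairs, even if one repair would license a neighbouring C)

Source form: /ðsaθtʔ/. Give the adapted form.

ðesaθteʔe

The consonants /ð/, /t/, /ʔ/ cannot be parsed into a legal (C)V(C) syllable (at most one coda consonant is licensed; onsets are limited to one consonant).
Epenthesis after each stranded consonant: /ð/ → /ðe/, /t/ → /te/, /ʔ/ → /ʔe/.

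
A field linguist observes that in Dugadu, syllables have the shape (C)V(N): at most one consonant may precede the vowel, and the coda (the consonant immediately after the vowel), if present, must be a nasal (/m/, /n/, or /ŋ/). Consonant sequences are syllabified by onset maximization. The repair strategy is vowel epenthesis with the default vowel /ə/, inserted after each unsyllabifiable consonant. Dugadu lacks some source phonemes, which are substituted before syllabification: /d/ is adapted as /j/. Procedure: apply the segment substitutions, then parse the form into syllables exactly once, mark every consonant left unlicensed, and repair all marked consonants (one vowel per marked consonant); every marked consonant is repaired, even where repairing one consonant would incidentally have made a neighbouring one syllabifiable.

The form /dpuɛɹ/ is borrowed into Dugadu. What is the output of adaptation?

jəpuɛɹə

Substitution: /d/ → /j/, giving /jpuɛɹ/.
The consonants /j/, /ɹ/ cannot be parsed into a legal (C)V(N) syllable (only a nasal (/m/, /n/, or /ŋ/) is licensed in coda position; onsets are limited to one consonant).
Inserting the epenthetic vowel yields /j/ → /jə/, /ɹ/ → /ɹə/.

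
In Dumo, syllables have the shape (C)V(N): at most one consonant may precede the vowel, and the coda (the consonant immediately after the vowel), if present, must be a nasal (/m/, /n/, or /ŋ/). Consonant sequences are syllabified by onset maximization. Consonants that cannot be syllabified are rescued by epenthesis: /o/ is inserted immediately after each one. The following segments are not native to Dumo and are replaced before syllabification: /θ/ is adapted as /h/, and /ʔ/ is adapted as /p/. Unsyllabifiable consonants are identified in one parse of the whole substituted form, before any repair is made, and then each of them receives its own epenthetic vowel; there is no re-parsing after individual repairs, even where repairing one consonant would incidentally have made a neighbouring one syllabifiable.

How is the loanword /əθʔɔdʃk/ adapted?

əhopɔdoʃoko

Substitution: /θ/ → /h/, /ʔ/ → /p/, giving /əhpɔdʃk/.
Under (C)V(N), the unsyllabifiable consonants are /h/, /d/, /ʃ/, /k/ (only a nasal (/m/, /n/, or /ŋ/) is licensed in coda position; onsets are limited to one consonant).
Inserting the epenthetic vowel yields /h/ → /ho/, /d/ → /do/, /ʃ/ → /ʃo/, /k/ → /ko/.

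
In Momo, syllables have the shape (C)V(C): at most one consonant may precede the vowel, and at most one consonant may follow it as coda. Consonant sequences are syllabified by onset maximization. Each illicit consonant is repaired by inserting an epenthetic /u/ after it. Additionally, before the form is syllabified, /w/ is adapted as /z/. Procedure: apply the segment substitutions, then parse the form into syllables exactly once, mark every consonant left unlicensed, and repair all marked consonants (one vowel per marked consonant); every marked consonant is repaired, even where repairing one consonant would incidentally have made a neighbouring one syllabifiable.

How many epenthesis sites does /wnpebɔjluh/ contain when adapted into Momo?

2

After substitution the input is /znpebɔjluh/.
The unsyllabifiable consonants are /z/, /n/; each receives one epenthetic vowel.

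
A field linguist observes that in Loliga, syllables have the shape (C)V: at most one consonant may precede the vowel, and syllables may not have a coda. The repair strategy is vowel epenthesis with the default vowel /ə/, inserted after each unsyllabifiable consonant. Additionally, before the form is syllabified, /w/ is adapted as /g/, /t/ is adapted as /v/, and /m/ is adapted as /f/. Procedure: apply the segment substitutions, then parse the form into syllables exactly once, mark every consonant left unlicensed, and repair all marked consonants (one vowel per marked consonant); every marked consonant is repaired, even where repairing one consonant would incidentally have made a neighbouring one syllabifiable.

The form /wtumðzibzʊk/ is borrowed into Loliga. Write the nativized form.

gəvufəðəzibəzʊkə

Substitution: /w/ → /g/, /t/ → /v/, /m/ → /f/, giving /gvufðzibzʊk/.
The consonants /g/, /f/, /ð/, /b/, /k/ cannot be parsed into a legal (C)V syllable (no codas are permitted; onsets are limited to one consonant).
Epenthesis after each stranded consonant: /g/ → /gə/, /f/ → /fə/, /ð/ → /ðə/, /b/ → /bə/, /k/ → /kə/.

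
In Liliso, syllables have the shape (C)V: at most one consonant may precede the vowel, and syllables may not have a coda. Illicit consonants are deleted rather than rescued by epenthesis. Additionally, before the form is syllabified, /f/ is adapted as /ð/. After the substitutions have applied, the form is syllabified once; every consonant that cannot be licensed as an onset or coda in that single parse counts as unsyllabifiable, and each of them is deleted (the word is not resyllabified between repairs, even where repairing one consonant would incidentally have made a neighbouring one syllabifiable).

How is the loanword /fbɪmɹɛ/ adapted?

Substitution: /f/ → /ð/, giving /ðbɪmɹɛ/.
Syllabifying with onset maximization leaves /ð/, /m/ stranded (no codas are permitted; onsets are limited to one consonant).
Deletion applies to /ð/, /m/.

bɪɹɛ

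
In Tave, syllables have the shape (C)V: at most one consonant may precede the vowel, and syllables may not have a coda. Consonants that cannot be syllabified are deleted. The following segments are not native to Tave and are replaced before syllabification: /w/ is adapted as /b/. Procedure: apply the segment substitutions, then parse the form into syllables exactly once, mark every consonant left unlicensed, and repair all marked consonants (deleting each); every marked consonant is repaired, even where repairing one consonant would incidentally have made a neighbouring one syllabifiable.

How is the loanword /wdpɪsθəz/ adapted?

Substitution: /w/ → /b/, giving /bdpɪsθəz/.
Syllabifying with onset maximization leaves /b/, /d/, /s/, /z/ stranded (no codas are permitted; onsets are limited to one consonant).
Each unlicensed consonant is deleted: /b/, /d/, /s/, /z/.

pɪθə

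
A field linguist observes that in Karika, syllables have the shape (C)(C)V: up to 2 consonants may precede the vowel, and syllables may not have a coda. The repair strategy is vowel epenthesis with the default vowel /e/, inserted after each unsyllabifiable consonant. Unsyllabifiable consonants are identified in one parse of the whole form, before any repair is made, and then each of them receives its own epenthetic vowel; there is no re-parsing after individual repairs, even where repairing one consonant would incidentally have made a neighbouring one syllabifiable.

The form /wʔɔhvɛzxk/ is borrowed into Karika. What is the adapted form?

wʔɔhvɛzexeke

The consonants /z/, /x/, /k/ cannot be parsed into a legal (C)(C)V syllable (no codas are permitted; onsets may contain at most 2 consonants).
Inserting the epenthetic vowel yields /z/ → /ze/, /x/ → /xe/, /k/ → /ke/.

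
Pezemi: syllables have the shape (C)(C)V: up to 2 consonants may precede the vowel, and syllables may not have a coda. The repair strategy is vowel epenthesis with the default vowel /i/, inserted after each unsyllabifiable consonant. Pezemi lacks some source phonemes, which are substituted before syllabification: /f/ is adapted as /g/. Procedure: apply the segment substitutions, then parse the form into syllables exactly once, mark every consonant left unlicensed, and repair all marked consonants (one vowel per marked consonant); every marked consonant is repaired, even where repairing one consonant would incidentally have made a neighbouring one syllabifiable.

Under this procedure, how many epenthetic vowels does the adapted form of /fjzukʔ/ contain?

3

After substitution the input is /gjzukʔ/.
The unsyllabifiable consonants are /g/, /k/, /ʔ/; each receives one epenthetic vowel.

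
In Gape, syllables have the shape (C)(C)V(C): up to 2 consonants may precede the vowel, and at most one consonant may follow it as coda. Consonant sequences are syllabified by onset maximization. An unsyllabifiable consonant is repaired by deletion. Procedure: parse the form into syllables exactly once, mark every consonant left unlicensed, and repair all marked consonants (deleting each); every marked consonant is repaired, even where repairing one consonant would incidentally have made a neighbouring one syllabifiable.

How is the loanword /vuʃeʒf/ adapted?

The consonants /f/ cannot be parsed into a legal (C)(C)V(C) syllable (at most one coda consonant is licensed; onsets may contain at most 2 consonants).
Each unlicensed consonant is deleted: /f/.

vuʃeʒ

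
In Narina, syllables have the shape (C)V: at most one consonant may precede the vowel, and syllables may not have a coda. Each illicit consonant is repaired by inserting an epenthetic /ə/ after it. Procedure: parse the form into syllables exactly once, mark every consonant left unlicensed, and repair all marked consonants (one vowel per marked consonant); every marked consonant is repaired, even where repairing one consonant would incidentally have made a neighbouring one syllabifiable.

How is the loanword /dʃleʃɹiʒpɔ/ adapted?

Under (C)V, the unsyllabifiable consonants are /d/, /ʃ/, /ʃ/, /ʒ/ (no codas are permitted; onsets are limited to one consonant).
Epenthesis after each stranded consonant: /d/ → /də/, /ʃ/ → /ʃə/, /ʃ/ → /ʃə/, /ʒ/ → /ʒə/.

dəʃəleʃəɹiʒəpɔ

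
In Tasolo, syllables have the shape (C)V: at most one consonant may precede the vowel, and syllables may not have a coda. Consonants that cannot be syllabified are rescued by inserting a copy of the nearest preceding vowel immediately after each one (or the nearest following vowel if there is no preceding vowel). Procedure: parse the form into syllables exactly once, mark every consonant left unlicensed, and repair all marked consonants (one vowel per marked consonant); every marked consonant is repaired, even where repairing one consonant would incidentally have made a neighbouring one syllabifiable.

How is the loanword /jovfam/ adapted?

Syllabifying with onset maximization leaves /v/, /m/ stranded (no codas are permitted; onsets are limited to one consonant).
Each unlicensed consonant becomes the onset of a new syllable: /v/ → /vo/, /m/ → /ma/.

jovofama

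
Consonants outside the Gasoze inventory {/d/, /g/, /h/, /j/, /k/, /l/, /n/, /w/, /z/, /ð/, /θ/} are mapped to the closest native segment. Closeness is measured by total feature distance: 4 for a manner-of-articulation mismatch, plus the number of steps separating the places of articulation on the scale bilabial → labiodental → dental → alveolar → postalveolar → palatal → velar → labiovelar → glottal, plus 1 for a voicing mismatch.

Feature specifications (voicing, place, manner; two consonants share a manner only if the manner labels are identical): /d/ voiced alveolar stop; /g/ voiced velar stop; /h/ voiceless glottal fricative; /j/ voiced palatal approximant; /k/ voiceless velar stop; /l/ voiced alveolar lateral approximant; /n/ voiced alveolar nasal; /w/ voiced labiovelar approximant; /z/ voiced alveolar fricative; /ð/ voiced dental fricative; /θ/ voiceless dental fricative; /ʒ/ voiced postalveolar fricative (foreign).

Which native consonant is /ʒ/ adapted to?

z

/z/ is closest: same manner (fricative), place distance 1 (postalveolar→alveolar), same voicing; total 1. Next closest is /ð/ at distance 2.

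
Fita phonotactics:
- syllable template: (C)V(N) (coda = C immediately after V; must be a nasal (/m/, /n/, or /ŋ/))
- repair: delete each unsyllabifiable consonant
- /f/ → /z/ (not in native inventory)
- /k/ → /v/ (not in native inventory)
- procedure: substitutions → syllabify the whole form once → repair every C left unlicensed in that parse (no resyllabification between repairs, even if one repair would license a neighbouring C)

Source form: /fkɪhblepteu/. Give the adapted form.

Substitution: /f/ → /z/, /k/ → /v/, giving /zvɪhblepteu/.
Under (C)V(N), the unsyllabifiable consonants are /z/, /h/, /b/, /p/ (only a nasal (/m/, /n/, or /ŋ/) is licensed in coda position; onsets are limited to one consonant).
Deletion applies to /z/, /h/, /b/, /p/.

vɪleteu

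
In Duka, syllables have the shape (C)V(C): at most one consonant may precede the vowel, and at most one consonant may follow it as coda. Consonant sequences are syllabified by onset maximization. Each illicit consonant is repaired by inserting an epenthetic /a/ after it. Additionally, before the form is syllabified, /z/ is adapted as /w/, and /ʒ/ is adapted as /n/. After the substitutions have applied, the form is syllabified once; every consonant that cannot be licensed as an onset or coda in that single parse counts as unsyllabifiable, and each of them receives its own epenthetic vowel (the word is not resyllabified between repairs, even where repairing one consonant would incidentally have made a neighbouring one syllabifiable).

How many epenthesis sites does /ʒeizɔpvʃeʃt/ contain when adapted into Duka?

2

After substitution the input is /neiwɔpvʃeʃt/.
The unsyllabifiable consonants are /v/, /t/; each receives one epenthetic vowel.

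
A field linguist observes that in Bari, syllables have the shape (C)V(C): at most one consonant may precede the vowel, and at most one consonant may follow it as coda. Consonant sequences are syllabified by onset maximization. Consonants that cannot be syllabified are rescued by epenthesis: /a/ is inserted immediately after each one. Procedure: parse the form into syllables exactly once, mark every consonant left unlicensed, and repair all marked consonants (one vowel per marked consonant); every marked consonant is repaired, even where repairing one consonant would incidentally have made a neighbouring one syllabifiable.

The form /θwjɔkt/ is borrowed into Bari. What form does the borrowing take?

θawajɔkta

The consonants /θ/, /w/, /t/ cannot be parsed into a legal (C)V(C) syllable (at most one coda consonant is licensed; onsets are limited to one consonant).
Inserting the epenthetic vowel yields /θ/ → /θa/, /w/ → /wa/, /t/ → /ta/.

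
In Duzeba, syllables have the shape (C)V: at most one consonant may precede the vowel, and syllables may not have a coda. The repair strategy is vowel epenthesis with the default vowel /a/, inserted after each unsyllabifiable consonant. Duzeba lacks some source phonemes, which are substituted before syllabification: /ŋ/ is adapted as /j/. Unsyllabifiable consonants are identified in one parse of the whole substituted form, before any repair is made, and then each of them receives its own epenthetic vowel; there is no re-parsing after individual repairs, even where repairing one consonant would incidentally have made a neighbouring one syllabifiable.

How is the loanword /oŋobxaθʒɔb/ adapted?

Substitution: /ŋ/ → /j/, giving /ojobxaθʒɔb/.
Under (C)V, the unsyllabifiable consonants are /b/, /θ/, /b/ (no codas are permitted; onsets are limited to one consonant).
Epenthesis after each stranded consonant: /b/ → /ba/, /θ/ → /θa/, /b/ → /ba/.

ojobaxaθaʒɔba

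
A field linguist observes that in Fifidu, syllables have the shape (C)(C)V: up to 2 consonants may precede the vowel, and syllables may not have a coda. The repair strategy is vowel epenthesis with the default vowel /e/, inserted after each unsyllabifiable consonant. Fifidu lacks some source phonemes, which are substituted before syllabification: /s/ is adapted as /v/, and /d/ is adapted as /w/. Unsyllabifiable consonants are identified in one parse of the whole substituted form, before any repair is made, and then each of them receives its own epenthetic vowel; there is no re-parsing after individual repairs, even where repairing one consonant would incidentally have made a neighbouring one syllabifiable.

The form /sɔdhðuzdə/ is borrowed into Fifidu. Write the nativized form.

Substitution: /s/ → /v/, /d/ → /w/, giving /vɔwhðuzwə/.
The consonants /w/ cannot be parsed into a legal (C)(C)V syllable (no codas are permitted; onsets may contain at most 2 consonants).
Inserting the epenthetic vowel yields /w/ → /we/.

vɔwehðuzwə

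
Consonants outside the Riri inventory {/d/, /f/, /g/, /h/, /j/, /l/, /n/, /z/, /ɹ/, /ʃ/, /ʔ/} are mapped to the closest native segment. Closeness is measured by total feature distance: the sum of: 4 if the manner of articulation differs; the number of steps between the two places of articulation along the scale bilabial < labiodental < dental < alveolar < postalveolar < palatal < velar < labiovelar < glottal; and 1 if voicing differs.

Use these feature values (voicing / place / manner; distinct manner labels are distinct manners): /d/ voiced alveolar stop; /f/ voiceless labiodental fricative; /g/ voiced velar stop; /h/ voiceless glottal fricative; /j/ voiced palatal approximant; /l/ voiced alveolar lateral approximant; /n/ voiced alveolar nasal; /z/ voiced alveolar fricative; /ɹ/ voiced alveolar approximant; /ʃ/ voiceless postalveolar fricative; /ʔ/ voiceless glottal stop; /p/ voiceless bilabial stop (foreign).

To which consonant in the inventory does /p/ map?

/d/ is closest: same manner (stop), place distance 3 (bilabial→alveolar), voicing differs (+1); total 4. Next closest is /f/ at distance 5.

d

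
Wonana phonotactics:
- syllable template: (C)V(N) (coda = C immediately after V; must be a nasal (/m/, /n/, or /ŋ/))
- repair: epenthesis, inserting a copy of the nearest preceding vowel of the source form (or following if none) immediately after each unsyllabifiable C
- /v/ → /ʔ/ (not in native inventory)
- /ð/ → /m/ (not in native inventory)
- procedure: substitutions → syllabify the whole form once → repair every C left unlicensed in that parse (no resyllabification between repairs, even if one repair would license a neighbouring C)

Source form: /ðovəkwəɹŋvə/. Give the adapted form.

Substitution: /ð/ → /m/, /v/ → /ʔ/, giving /moʔəkwəɹŋʔə/.
Syllabifying with onset maximization leaves /k/, /ɹ/, /ŋ/ stranded (only a nasal (/m/, /n/, or /ŋ/) is licensed in coda position; onsets are limited to one consonant).
Each unlicensed consonant becomes the onset of a new syllable: /k/ → /kə/, /ɹ/ → /ɹə/, /ŋ/ → /ŋə/.

moʔəkəwəɹəŋəʔə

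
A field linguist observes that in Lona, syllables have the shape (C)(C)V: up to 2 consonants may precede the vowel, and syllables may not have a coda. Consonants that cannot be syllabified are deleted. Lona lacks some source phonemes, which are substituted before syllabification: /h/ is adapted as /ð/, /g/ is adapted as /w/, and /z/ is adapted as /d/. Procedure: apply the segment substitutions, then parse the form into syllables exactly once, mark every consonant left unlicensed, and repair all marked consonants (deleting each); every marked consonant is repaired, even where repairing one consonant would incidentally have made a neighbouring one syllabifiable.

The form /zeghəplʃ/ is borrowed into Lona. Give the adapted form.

Substitution: /z/ → /d/, /g/ → /w/, /h/ → /ð/, giving /dewðəplʃ/.
The consonants /p/, /l/, /ʃ/ cannot be parsed into a legal (C)(C)V syllable (no codas are permitted; onsets may contain at most 2 consonants).
Deletion applies to /p/, /l/, /ʃ/.

dewðə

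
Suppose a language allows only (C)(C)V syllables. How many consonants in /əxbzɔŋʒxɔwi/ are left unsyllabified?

2

Syllabifying with onset maximization leaves /x/, /ŋ/ stranded (no codas are permitted; onsets may contain at most 2 consonants).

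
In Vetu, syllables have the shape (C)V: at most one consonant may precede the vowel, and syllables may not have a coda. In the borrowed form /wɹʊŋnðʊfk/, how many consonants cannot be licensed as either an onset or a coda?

5

Syllabifying with onset maximization leaves /w/, /ŋ/, /n/, /f/, /k/ stranded (no codas are permitted; onsets are limited to one consonant).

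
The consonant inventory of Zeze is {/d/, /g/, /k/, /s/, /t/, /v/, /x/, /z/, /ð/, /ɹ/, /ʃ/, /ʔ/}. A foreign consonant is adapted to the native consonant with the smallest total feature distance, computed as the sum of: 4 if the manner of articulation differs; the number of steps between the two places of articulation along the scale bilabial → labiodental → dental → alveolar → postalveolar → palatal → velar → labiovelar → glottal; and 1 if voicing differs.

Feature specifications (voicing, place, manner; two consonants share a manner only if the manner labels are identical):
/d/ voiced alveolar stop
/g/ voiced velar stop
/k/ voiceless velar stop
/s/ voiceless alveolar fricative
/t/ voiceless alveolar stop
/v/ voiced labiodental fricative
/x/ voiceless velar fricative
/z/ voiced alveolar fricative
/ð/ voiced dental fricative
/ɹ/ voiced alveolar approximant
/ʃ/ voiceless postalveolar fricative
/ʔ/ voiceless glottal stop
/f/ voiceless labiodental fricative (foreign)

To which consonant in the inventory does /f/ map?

/v/ is closest: same manner (fricative), place distance 0 (labiodental→labiodental), voicing differs (+1); total 1. Next closest is /s/ at distance 2.

v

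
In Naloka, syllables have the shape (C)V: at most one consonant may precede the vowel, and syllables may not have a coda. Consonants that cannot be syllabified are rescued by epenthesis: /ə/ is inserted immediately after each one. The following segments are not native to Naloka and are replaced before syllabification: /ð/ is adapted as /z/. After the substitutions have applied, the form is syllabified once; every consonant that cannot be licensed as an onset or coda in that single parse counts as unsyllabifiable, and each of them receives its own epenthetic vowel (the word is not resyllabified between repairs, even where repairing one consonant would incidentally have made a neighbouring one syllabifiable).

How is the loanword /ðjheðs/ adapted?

Substitution: /ð/ → /z/, giving /zjhezs/.
Syllabifying with onset maximization leaves /z/, /j/, /z/, /s/ stranded (no codas are permitted; onsets are limited to one consonant).
Inserting the epenthetic vowel yields /z/ → /zə/, /j/ → /jə/, /z/ → /zə/, /s/ → /sə/.

zəjəhezəsə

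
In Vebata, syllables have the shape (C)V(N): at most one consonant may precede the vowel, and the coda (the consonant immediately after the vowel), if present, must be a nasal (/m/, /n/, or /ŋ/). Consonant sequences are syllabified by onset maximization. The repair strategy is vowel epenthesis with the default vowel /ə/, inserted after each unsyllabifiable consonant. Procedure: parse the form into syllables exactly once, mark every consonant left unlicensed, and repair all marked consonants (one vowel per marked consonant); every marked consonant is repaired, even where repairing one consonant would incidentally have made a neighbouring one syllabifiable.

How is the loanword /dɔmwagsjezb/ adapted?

dɔmwagəsəjezəbə

Syllabifying with onset maximization leaves /g/, /s/, /z/, /b/ stranded (only a nasal (/m/, /n/, or /ŋ/) is licensed in coda position; onsets are limited to one consonant).
Epenthesis after each stranded consonant: /g/ → /gə/, /s/ → /sə/, /z/ → /zə/, /b/ → /bə/.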